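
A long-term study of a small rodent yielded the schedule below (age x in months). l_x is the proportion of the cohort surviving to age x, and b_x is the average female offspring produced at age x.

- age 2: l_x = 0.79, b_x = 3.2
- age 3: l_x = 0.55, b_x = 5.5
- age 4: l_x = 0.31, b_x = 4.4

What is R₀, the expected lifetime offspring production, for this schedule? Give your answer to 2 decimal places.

6.92

R₀ = Σ l_x b_x:
  age 2: 0.79 × 3.2 = 2.5280
  age 3: 0.55 × 5.5 = 3.0250
  age 4: 0.31 × 4.4 = 1.3640
R₀ = 2.5280 + 3.0250 + 1.3640 = 6.9170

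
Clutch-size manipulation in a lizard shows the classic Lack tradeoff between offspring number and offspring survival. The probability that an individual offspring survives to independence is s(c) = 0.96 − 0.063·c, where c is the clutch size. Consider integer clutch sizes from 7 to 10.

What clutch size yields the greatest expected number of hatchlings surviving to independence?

8

Expected hatchlings surviving to independence = c × s(c):
  c=7: 7 × 0.519 = 3.633
  c=8: 8 × 0.456 = 3.648
  c=9: 9 × 0.393 = 3.537
  c=10: 10 × 0.330 = 3.300
Maximum at c = 8 (3.648 hatchlings surviving to independence).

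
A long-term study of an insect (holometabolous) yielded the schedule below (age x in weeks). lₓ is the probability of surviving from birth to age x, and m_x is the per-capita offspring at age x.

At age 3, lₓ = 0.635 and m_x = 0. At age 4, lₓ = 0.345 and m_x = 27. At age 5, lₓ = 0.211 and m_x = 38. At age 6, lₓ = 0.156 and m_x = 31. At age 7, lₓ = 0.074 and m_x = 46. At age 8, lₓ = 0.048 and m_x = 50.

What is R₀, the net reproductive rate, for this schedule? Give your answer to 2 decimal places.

27.97

R₀ = Σ lₓ m_x:
  age 3: 0.635 × 0 = 0.0000
  age 4: 0.345 × 27 = 9.3150
  age 5: 0.211 × 38 = 8.0180
  age 6: 0.156 × 31 = 4.8360
  age 7: 0.074 × 46 = 3.4040
  age 8: 0.048 × 50 = 2.4000
R₀ = 0.0000 + 9.3150 + 8.0180 + 4.8360 + 3.4040 + 2.4000 = 27.9730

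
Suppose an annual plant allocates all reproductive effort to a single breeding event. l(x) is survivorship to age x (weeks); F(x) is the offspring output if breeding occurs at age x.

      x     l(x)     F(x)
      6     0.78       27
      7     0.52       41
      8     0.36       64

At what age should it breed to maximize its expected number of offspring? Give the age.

8

Expected offspring if breeding at age x = l(x) × F(x):
  age 6: 0.78 × 27 = 21.060
  age 7: 0.52 × 41 = 21.320
  age 8: 0.36 × 64 = 23.040
Maximum at age 8 (23.040).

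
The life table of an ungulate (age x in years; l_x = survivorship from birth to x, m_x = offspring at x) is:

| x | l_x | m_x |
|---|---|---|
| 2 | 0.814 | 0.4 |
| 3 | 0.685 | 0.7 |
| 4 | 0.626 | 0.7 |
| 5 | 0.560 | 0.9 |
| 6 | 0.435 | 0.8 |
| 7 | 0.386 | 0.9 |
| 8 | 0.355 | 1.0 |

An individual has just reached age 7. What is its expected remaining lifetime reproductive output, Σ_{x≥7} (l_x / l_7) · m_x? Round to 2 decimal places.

1.82

l_7 = 0.386. Conditional survival from age 7 to x is l_x / l_7.
  x=7: (0.386/0.386) × 0.9 = 0.9000
  x=8: (0.355/0.386) × 1.0 = 0.9197
Sum = 0.9000 + 0.9197 = 1.8197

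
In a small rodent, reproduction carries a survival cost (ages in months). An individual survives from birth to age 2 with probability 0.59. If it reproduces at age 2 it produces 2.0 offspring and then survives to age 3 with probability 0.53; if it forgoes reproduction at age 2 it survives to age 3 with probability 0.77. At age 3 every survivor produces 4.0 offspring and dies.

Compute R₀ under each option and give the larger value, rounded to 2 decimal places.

2.43

breed at age 2: R₀ = 0.59 × (2.0 + 0.53 × 4.0) = 0.59 × 4.1200 = 2.4308
delay to age 3: R₀ = 0.59 × (0.77 × 4.0) = 0.59 × 3.0800 = 1.8172
Higher: breed at age 2 (2.4308).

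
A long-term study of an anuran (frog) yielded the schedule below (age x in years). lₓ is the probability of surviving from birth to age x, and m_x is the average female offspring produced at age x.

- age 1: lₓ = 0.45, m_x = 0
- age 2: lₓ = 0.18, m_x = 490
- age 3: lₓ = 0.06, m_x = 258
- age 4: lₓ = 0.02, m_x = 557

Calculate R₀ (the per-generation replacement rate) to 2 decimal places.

R₀ = Σ lₓ m_x:
  age 1: 0.45 × 0 = 0.0000
  age 2: 0.18 × 490 = 88.2000
  age 3: 0.06 × 258 = 15.4800
  age 4: 0.02 × 557 = 11.1400
R₀ = 0.0000 + 88.2000 + 15.4800 + 11.1400 = 114.8200

114.82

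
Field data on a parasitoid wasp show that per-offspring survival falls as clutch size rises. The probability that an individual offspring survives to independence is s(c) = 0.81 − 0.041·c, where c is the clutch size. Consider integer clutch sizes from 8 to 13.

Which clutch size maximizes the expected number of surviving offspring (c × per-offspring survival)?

Expected surviving offspring = c × s(c):
  c=8: 8 × 0.482 = 3.856
  c=9: 9 × 0.441 = 3.969
  c=10: 10 × 0.400 = 4.000
  c=11: 11 × 0.359 = 3.949
  c=12: 12 × 0.318 = 3.816
  c=13: 13 × 0.277 = 3.601
Maximum at c = 10 (4.000 surviving offspring).

10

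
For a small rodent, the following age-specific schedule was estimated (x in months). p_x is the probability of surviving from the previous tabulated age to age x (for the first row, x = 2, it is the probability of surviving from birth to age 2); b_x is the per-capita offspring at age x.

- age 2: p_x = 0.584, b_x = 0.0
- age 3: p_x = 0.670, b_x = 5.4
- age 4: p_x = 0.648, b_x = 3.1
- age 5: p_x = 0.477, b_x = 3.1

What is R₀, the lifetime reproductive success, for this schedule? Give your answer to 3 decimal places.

Survivorship from birth: l_x = p_2·p_3·…·p_x.
  l_2 = 0.58400
  l_3 = 0.39128
  l_4 = 0.25355
  l_5 = 0.12094
R₀ = Σ l_x b_x:
  age 2: 0.58400 × 0.0 = 0.0000
  age 3: 0.39128 × 5.4 = 2.1129
  age 4: 0.25355 × 3.1 = 0.7860
  age 5: 0.12094 × 3.1 = 0.3749
R₀ = 0.0000 + 2.1129 + 0.7860 + 0.3749 = 3.2738

3.274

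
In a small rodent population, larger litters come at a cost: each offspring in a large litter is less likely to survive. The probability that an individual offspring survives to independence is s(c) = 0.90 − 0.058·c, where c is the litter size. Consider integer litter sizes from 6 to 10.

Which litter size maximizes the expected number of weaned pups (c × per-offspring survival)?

Expected weaned pups = c × s(c):
  c=6: 6 × 0.552 = 3.312
  c=7: 7 × 0.494 = 3.458
  c=8: 8 × 0.436 = 3.488
  c=9: 9 × 0.378 = 3.402
  c=10: 10 × 0.320 = 3.200
Maximum at c = 8 (3.488 weaned pups).

8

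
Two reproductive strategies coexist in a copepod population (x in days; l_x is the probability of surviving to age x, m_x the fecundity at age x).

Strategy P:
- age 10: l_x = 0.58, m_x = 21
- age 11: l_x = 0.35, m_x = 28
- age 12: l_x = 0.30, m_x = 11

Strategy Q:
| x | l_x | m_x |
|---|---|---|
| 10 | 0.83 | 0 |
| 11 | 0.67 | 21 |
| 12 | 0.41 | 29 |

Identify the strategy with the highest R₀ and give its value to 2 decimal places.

25.96

Strategy P: R₀ = 0.58×21 + 0.35×28 + 0.30×11 = 25.2800
Strategy Q: R₀ = 0.83×0 + 0.67×21 + 0.41×29 = 25.9600
Highest R₀: strategy Q with 25.9600.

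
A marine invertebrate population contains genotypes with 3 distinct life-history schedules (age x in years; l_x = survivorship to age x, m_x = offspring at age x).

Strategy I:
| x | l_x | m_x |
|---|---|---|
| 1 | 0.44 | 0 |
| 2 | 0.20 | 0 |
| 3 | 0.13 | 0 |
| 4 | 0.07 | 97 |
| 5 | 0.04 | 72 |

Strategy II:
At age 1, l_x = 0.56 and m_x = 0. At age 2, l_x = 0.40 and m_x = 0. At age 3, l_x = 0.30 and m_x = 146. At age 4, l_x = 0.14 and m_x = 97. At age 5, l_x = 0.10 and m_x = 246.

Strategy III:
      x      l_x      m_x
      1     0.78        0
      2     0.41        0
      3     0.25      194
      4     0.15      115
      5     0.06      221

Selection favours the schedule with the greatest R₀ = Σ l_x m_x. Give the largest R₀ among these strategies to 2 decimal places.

Strategy I: R₀ = 0.44×0 + 0.20×0 + 0.13×0 + 0.07×97 + 0.04×72 = 9.6700
Strategy II: R₀ = 0.56×0 + 0.40×0 + 0.30×146 + 0.14×97 + 0.10×246 = 81.9800
Strategy III: R₀ = 0.78×0 + 0.41×0 + 0.25×194 + 0.15×115 + 0.06×221 = 79.0100
Highest R₀: strategy II with 81.9800.

81.98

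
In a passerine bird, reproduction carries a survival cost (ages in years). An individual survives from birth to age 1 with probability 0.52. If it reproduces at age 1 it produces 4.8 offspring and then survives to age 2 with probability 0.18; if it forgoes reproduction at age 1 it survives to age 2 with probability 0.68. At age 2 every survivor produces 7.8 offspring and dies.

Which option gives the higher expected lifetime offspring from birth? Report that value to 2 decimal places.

breed at age 1: R₀ = 0.52 × (4.8 + 0.18 × 7.8) = 0.52 × 6.2040 = 3.2261
delay to age 2: R₀ = 0.52 × (0.68 × 7.8) = 0.52 × 5.3040 = 2.7581
Higher: breed at age 1 (3.2261).

3.23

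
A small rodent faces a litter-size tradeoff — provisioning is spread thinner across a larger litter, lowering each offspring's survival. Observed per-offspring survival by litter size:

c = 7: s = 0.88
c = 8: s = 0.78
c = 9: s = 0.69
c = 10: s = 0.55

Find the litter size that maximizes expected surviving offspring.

Expected surviving offspring = c × s(c):
  c=7: 7 × 0.88 = 6.160
  c=8: 8 × 0.78 = 6.240
  c=9: 9 × 0.69 = 6.210
  c=10: 10 × 0.55 = 5.500
Maximum at c = 8 (6.240 surviving offspring).

8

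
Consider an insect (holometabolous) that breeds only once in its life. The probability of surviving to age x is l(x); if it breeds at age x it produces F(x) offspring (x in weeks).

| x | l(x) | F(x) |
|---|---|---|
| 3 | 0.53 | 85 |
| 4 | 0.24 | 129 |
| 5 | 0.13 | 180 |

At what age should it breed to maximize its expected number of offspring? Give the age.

Expected offspring if breeding at age x = l(x) × F(x):
  age 3: 0.53 × 85 = 45.050
  age 4: 0.24 × 129 = 30.960
  age 5: 0.13 × 180 = 23.400
Maximum at age 3 (45.050).

3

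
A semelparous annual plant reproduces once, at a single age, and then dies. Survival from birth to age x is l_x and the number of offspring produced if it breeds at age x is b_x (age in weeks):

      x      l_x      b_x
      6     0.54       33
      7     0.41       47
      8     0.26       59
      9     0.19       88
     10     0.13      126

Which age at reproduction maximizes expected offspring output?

7

Expected offspring if breeding at age x = l_x × b_x:
  age 6: 0.54 × 33 = 17.820
  age 7: 0.41 × 47 = 19.270
  age 8: 0.26 × 59 = 15.340
  age 9: 0.19 × 88 = 16.720
  age 10: 0.13 × 126 = 16.380
Maximum at age 7 (19.270).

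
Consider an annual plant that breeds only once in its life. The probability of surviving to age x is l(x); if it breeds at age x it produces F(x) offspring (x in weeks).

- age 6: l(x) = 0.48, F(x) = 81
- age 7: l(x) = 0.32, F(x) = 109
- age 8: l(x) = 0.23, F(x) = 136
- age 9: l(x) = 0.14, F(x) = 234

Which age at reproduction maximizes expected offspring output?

Expected offspring if breeding at age x = l(x) × F(x):
  age 6: 0.48 × 81 = 38.880
  age 7: 0.32 × 109 = 34.880
  age 8: 0.23 × 136 = 31.280
  age 9: 0.14 × 234 = 32.760
Maximum at age 6 (38.880).

6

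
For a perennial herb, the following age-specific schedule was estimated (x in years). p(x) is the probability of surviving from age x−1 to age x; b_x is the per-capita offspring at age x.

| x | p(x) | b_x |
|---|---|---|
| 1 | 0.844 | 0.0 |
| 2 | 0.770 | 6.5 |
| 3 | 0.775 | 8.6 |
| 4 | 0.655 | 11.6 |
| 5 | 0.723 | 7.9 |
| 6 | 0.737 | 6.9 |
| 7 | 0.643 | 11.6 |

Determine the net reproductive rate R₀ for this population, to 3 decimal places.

Survivorship from birth: l_x = p_1·p_2·…·p_x.
  l_1 = 0.84400
  l_2 = 0.64988
  l_3 = 0.50366
  l_4 = 0.32990
  l_5 = 0.23851
  l_6 = 0.17579
  l_7 = 0.11303
R₀ = Σ l_x b_x:
  age 1: 0.84400 × 0.0 = 0.0000
  age 2: 0.64988 × 6.5 = 4.2242
  age 3: 0.50366 × 8.6 = 4.3315
  age 4: 0.32990 × 11.6 = 3.8268
  age 5: 0.23851 × 7.9 = 1.8842
  age 6: 0.17579 × 6.9 = 1.2130
  age 7: 0.11303 × 11.6 = 1.3111
R₀ = 0.0000 + 4.2242 + 4.3315 + 3.8268 + 1.8842 + 1.2130 + 1.3111 = 16.7909

16.791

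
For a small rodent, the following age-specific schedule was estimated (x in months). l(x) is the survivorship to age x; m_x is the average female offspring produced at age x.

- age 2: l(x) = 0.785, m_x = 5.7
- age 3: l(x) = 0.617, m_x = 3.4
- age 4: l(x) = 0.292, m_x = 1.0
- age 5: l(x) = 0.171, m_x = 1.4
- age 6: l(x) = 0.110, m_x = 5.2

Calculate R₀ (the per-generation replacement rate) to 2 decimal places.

R₀ = Σ l(x) m_x:
  age 2: 0.785 × 5.7 = 4.4745
  age 3: 0.617 × 3.4 = 2.0978
  age 4: 0.292 × 1.0 = 0.2920
  age 5: 0.171 × 1.4 = 0.2394
  age 6: 0.110 × 5.2 = 0.5720
R₀ = 4.4745 + 2.0978 + 0.2920 + 0.2394 + 0.5720 = 7.6757

7.68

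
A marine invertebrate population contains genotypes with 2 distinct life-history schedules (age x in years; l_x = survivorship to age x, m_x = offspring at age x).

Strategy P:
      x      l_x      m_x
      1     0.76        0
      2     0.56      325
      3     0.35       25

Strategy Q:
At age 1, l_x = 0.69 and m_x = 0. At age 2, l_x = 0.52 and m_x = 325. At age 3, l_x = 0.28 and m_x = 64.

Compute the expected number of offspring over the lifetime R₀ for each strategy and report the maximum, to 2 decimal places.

Strategy P: R₀ = 0.76×0 + 0.56×325 + 0.35×25 = 190.7500
Strategy Q: R₀ = 0.69×0 + 0.52×325 + 0.28×64 = 186.9200
Highest R₀: strategy P with 190.7500.

190.75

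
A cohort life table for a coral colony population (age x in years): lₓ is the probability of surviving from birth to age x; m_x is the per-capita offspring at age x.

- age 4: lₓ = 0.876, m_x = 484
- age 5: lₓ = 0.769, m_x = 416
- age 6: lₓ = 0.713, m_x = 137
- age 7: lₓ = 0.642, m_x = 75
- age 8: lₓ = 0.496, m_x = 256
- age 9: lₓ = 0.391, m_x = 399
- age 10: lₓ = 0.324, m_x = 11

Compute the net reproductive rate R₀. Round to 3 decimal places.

R₀ = Σ lₓ m_x:
  age 4: 0.876 × 484 = 423.9840
  age 5: 0.769 × 416 = 319.9040
  age 6: 0.713 × 137 = 97.6810
  age 7: 0.642 × 75 = 48.1500
  age 8: 0.496 × 256 = 126.9760
  age 9: 0.391 × 399 = 156.0090
  age 10: 0.324 × 11 = 3.5640
R₀ = 423.9840 + 319.9040 + 97.6810 + 48.1500 + 126.9760 + 156.0090 + 3.5640 = 1176.2680

1176.268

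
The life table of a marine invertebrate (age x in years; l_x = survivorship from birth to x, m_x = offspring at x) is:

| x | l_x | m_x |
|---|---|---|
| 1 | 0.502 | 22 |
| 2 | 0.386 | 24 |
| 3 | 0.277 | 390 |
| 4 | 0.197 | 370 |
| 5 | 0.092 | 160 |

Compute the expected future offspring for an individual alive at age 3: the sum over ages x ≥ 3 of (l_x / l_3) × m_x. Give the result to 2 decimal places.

l_3 = 0.277. Conditional survival from age 3 to x is l_x / l_3.
  x=3: (0.277/0.277) × 390 = 390.0000
  x=4: (0.197/0.277) × 370 = 263.1408
  x=5: (0.092/0.277) × 160 = 53.1408
Sum = 390.0000 + 263.1408 + 53.1408 = 706.2816

706.28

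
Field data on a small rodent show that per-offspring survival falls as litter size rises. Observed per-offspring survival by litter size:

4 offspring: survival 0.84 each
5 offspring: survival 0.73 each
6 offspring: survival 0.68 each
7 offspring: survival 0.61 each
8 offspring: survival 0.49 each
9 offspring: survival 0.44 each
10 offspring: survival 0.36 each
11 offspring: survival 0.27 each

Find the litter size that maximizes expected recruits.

7

Expected recruits = c × s(c):
  c=4: 4 × 0.84 = 3.360
  c=5: 5 × 0.73 = 3.650
  c=6: 6 × 0.68 = 4.080
  c=7: 7 × 0.61 = 4.270
  c=8: 8 × 0.49 = 3.920
  c=9: 9 × 0.44 = 3.960
  c=10: 10 × 0.36 = 3.600
  c=11: 11 × 0.27 = 2.970
Maximum at c = 7 (4.270 recruits).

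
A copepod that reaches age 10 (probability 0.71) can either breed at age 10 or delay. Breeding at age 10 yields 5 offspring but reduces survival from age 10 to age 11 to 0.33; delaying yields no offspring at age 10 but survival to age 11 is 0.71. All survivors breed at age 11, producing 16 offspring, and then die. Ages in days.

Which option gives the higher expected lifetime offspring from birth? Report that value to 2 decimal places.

8.07

breed at age 10: R₀ = 0.71 × (5 + 0.33 × 16) = 0.71 × 10.2800 = 7.2988
delay to age 11: R₀ = 0.71 × (0.71 × 16) = 0.71 × 11.3600 = 8.0656
Higher: delay to age 11 (8.0656).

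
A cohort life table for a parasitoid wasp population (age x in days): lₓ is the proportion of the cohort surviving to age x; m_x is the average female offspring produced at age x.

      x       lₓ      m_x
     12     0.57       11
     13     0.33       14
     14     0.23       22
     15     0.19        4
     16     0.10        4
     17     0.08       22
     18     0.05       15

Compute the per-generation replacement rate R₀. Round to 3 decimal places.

19.620

R₀ = Σ lₓ m_x:
  age 12: 0.57 × 11 = 6.2700
  age 13: 0.33 × 14 = 4.6200
  age 14: 0.23 × 22 = 5.0600
  age 15: 0.19 × 4 = 0.7600
  age 16: 0.10 × 4 = 0.4000
  age 17: 0.08 × 22 = 1.7600
  age 18: 0.05 × 15 = 0.7500
R₀ = 6.2700 + 4.6200 + 5.0600 + 0.7600 + 0.4000 + 1.7600 + 0.7500 = 19.6200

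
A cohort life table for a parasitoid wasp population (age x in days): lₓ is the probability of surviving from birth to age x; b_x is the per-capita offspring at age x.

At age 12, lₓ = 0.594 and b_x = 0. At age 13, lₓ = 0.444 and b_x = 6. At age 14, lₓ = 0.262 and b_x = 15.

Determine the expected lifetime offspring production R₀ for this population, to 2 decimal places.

6.59

R₀ = Σ lₓ b_x:
  age 12: 0.594 × 0 = 0.0000
  age 13: 0.444 × 6 = 2.6640
  age 14: 0.262 × 15 = 3.9300
R₀ = 0.0000 + 2.6640 + 3.9300 = 6.5940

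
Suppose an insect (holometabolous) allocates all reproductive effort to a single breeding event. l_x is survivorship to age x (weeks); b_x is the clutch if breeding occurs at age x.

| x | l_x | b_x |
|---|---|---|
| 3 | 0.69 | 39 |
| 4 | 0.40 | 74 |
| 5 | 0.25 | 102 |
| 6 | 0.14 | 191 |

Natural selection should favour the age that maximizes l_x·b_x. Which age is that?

Expected offspring if breeding at age x = l_x × b_x:
  age 3: 0.69 × 39 = 26.910
  age 4: 0.40 × 74 = 29.600
  age 5: 0.25 × 102 = 25.500
  age 6: 0.14 × 191 = 26.740
Maximum at age 4 (29.600).

4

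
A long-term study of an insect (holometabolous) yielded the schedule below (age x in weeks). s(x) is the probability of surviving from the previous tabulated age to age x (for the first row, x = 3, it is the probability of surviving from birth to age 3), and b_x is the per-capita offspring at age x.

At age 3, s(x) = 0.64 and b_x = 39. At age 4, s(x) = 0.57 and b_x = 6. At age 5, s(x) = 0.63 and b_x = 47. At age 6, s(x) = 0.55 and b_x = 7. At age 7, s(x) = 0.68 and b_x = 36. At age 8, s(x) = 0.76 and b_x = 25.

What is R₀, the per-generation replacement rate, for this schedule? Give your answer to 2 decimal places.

Survivorship from birth: l_x = s_3·s_4·…·s_x.
  l_3 = 0.64000
  l_4 = 0.36480
  l_5 = 0.22982
  l_6 = 0.12640
  l_7 = 0.08595
  l_8 = 0.06533
R₀ = Σ l_x b_x:
  age 3: 0.64000 × 39 = 24.9600
  age 4: 0.36480 × 6 = 2.1888
  age 5: 0.22982 × 47 = 10.8015
  age 6: 0.12640 × 7 = 0.8848
  age 7: 0.08595 × 36 = 3.0942
  age 8: 0.06533 × 25 = 1.6332
R₀ = 24.9600 + 2.1888 + 10.8015 + 0.8848 + 3.0942 + 1.6332 = 43.5626

43.56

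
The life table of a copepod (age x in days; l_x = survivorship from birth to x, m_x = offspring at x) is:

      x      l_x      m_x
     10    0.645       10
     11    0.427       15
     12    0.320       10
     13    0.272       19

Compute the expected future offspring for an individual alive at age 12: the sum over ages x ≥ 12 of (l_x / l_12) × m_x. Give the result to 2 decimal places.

l_12 = 0.320. Conditional survival from age 12 to x is l_x / l_12.
  x=12: (0.320/0.320) × 10 = 10.0000
  x=13: (0.272/0.320) × 19 = 16.1500
Sum = 10.0000 + 16.1500 = 26.1500

26.15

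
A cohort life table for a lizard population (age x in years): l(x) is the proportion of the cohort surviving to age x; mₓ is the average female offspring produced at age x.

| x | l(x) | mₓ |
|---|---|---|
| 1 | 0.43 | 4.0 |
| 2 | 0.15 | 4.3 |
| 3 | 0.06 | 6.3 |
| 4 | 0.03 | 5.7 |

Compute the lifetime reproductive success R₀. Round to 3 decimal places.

R₀ = Σ l(x) mₓ:
  age 1: 0.43 × 4.0 = 1.7200
  age 2: 0.15 × 4.3 = 0.6450
  age 3: 0.06 × 6.3 = 0.3780
  age 4: 0.03 × 5.7 = 0.1710
R₀ = 1.7200 + 0.6450 + 0.3780 + 0.1710 = 2.9140

2.914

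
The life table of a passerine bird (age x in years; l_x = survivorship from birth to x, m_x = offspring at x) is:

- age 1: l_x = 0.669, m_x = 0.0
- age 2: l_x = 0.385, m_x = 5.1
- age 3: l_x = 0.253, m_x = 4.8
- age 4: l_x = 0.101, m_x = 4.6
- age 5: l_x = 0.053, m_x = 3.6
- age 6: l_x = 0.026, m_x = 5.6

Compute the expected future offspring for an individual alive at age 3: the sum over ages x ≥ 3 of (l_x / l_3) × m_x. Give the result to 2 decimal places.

7.97

l_3 = 0.253. Conditional survival from age 3 to x is l_x / l_3.
  x=3: (0.253/0.253) × 4.8 = 4.8000
  x=4: (0.101/0.253) × 4.6 = 1.8364
  x=5: (0.053/0.253) × 3.6 = 0.7542
  x=6: (0.026/0.253) × 5.6 = 0.5755
Sum = 4.8000 + 1.8364 + 0.7542 + 0.5755 = 7.9660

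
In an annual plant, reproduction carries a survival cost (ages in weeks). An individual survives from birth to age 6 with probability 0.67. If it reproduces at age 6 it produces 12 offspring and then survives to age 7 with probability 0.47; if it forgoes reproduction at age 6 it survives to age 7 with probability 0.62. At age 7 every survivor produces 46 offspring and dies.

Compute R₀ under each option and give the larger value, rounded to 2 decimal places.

breed at age 6: R₀ = 0.67 × (12 + 0.47 × 46) = 0.67 × 33.6200 = 22.5254
delay to age 7: R₀ = 0.67 × (0.62 × 46) = 0.67 × 28.5200 = 19.1084
Higher: breed at age 6 (22.5254).

22.53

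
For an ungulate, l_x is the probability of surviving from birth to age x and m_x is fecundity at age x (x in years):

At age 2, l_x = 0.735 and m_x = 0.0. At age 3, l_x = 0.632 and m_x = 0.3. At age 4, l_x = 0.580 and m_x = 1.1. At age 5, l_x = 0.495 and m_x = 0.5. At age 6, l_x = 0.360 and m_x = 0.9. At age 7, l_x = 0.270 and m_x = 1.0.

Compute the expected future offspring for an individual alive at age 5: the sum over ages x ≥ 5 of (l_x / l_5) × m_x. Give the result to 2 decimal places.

l_5 = 0.495. Conditional survival from age 5 to x is l_x / l_5.
  x=5: (0.495/0.495) × 0.5 = 0.5000
  x=6: (0.360/0.495) × 0.9 = 0.6545
  x=7: (0.270/0.495) × 1.0 = 0.5455
Sum = 0.5000 + 0.6545 + 0.5455 = 1.7000

1.70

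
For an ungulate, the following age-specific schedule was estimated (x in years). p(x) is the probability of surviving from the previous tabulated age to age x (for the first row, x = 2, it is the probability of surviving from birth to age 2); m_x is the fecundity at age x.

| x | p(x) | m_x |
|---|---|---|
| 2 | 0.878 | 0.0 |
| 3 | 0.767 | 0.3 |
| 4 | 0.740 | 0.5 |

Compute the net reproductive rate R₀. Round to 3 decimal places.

0.451

Survivorship from birth: l_x = p_2·p_3·…·p_x.
  l_2 = 0.87800
  l_3 = 0.67343
  l_4 = 0.49834
R₀ = Σ l_x m_x:
  age 2: 0.87800 × 0.0 = 0.0000
  age 3: 0.67343 × 0.3 = 0.2020
  age 4: 0.49834 × 0.5 = 0.2492
R₀ = 0.0000 + 0.2020 + 0.2492 = 0.4512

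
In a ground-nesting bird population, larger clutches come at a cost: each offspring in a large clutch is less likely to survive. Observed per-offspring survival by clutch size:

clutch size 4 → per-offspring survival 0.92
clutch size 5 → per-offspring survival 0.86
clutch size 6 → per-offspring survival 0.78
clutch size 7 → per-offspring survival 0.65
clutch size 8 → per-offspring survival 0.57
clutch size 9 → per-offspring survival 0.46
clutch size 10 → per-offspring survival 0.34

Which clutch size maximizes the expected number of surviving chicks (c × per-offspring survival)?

Expected surviving chicks = c × s(c):
  c=4: 4 × 0.92 = 3.680
  c=5: 5 × 0.86 = 4.300
  c=6: 6 × 0.78 = 4.680
  c=7: 7 × 0.65 = 4.550
  c=8: 8 × 0.57 = 4.560
  c=9: 9 × 0.46 = 4.140
  c=10: 10 × 0.34 = 3.400
Maximum at c = 6 (4.680 surviving chicks).

6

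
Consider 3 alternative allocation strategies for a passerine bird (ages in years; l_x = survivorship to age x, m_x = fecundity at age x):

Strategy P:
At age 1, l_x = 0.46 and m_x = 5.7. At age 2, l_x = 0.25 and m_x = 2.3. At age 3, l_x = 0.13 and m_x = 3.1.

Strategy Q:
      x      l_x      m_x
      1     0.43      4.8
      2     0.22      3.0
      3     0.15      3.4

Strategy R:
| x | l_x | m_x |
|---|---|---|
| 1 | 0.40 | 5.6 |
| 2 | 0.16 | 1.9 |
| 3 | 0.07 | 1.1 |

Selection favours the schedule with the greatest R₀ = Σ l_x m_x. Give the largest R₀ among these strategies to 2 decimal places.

Strategy P: R₀ = 0.46×5.7 + 0.25×2.3 + 0.13×3.1 = 3.6000
Strategy Q: R₀ = 0.43×4.8 + 0.22×3.0 + 0.15×3.4 = 3.2340
Strategy R: R₀ = 0.40×5.6 + 0.16×1.9 + 0.07×1.1 = 2.6210
Highest R₀: strategy P with 3.6000.

3.60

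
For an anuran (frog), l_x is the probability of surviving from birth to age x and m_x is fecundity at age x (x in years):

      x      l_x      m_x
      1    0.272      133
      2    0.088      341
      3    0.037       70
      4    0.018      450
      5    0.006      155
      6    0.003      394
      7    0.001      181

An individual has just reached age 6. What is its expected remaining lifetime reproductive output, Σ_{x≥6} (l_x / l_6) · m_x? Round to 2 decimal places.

454.33

l_6 = 0.003. Conditional survival from age 6 to x is l_x / l_6.
  x=6: (0.003/0.003) × 394 = 394.0000
  x=7: (0.001/0.003) × 181 = 60.3333
Sum = 394.0000 + 60.3333 = 454.3333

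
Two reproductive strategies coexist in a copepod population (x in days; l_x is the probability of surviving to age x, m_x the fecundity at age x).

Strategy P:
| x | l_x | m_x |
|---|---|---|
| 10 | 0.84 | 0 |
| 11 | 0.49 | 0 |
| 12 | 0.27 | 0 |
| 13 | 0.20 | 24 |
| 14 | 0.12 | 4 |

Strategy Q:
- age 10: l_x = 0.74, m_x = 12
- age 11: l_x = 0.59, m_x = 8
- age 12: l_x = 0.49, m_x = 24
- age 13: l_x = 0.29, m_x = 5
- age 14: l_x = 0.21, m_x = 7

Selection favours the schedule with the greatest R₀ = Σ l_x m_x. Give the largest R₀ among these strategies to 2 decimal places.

Strategy P: R₀ = 0.84×0 + 0.49×0 + 0.27×0 + 0.20×24 + 0.12×4 = 5.2800
Strategy Q: R₀ = 0.74×12 + 0.59×8 + 0.49×24 + 0.29×5 + 0.21×7 = 28.2800
Highest R₀: strategy Q with 28.2800.

28.28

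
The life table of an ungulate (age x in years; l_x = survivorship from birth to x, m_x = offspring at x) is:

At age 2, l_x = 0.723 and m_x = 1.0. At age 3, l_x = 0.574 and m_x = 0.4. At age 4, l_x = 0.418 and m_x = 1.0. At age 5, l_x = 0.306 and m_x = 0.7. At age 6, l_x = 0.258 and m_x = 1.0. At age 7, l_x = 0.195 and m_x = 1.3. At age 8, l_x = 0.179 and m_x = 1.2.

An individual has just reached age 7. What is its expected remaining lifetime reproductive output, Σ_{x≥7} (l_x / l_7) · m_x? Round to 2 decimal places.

l_7 = 0.195. Conditional survival from age 7 to x is l_x / l_7.
  x=7: (0.195/0.195) × 1.3 = 1.3000
  x=8: (0.179/0.195) × 1.2 = 1.1015
Sum = 1.3000 + 1.1015 = 2.4015

2.40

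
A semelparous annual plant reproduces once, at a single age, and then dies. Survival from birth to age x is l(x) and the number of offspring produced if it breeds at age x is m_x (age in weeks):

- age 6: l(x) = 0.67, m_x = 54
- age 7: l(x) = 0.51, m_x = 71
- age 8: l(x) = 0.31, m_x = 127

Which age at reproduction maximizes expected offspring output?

8

Expected offspring if breeding at age x = l(x) × m_x:
  age 6: 0.67 × 54 = 36.180
  age 7: 0.51 × 71 = 36.210
  age 8: 0.31 × 127 = 39.370
Maximum at age 8 (39.370).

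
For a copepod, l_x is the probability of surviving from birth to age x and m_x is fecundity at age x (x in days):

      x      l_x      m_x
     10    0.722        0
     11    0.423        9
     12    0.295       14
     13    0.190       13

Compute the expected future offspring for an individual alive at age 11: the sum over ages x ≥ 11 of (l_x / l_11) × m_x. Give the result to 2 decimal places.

24.60

l_11 = 0.423. Conditional survival from age 11 to x is l_x / l_11.
  x=11: (0.423/0.423) × 9 = 9.0000
  x=12: (0.295/0.423) × 14 = 9.7636
  x=13: (0.190/0.423) × 13 = 5.8392
Sum = 9.0000 + 9.7636 + 5.8392 = 24.6028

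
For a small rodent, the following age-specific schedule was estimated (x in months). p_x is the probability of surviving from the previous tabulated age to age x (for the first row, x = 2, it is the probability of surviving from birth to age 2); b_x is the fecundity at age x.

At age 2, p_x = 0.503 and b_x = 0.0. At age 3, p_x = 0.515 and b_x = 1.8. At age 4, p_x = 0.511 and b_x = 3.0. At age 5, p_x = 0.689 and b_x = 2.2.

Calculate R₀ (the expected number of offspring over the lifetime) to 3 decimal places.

1.064

Survivorship from birth: l_x = p_2·p_3·…·p_x.
  l_2 = 0.50300
  l_3 = 0.25905
  l_4 = 0.13237
  l_5 = 0.09120
R₀ = Σ l_x b_x:
  age 2: 0.50300 × 0.0 = 0.0000
  age 3: 0.25905 × 1.8 = 0.4663
  age 4: 0.13237 × 3.0 = 0.3971
  age 5: 0.09120 × 2.2 = 0.2006
R₀ = 0.0000 + 0.4663 + 0.3971 + 0.2006 = 1.0640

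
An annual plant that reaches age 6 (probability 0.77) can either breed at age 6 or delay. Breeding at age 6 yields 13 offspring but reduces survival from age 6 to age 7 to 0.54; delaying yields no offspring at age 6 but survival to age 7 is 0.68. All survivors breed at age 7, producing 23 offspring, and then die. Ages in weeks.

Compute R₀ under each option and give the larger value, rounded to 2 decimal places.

breed at age 6: R₀ = 0.77 × (13 + 0.54 × 23) = 0.77 × 25.4200 = 19.5734
delay to age 7: R₀ = 0.77 × (0.68 × 23) = 0.77 × 15.6400 = 12.0428
Higher: breed at age 6 (19.5734).

19.57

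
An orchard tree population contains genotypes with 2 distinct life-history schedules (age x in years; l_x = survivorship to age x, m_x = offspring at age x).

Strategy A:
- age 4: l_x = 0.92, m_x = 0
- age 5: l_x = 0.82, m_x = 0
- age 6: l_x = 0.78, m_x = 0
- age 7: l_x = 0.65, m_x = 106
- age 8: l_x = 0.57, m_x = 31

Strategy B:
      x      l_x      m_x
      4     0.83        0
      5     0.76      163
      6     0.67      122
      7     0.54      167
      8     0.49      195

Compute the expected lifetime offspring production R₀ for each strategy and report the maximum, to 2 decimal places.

Strategy A: R₀ = 0.92×0 + 0.82×0 + 0.78×0 + 0.65×106 + 0.57×31 = 86.5700
Strategy B: R₀ = 0.83×0 + 0.76×163 + 0.67×122 + 0.54×167 + 0.49×195 = 391.3500
Highest R₀: strategy B with 391.3500.

391.35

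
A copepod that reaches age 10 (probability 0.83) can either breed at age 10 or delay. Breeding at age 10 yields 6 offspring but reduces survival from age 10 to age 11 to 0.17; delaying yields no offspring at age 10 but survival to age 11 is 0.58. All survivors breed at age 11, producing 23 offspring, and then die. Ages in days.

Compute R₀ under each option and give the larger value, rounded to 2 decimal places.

breed at age 10: R₀ = 0.83 × (6 + 0.17 × 23) = 0.83 × 9.9100 = 8.2253
delay to age 11: R₀ = 0.83 × (0.58 × 23) = 0.83 × 13.3400 = 11.0722
Higher: delay to age 11 (11.0722).

11.07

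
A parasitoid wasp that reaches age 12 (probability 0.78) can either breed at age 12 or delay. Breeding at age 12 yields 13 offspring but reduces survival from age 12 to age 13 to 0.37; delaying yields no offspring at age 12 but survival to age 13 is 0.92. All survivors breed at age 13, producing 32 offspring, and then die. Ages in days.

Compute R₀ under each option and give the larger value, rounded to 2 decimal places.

breed at age 12: R₀ = 0.78 × (13 + 0.37 × 32) = 0.78 × 24.8400 = 19.3752
delay to age 13: R₀ = 0.78 × (0.92 × 32) = 0.78 × 29.4400 = 22.9632
Higher: delay to age 13 (22.9632).

22.96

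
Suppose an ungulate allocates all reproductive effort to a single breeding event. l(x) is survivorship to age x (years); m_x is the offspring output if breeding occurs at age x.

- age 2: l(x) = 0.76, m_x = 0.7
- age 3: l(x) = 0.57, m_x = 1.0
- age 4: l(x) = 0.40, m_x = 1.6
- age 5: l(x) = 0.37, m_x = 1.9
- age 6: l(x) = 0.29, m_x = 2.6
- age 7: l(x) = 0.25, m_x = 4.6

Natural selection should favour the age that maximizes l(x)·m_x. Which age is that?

7

Expected offspring if breeding at age x = l(x) × m_x:
  age 2: 0.76 × 0.7 = 0.532
  age 3: 0.57 × 1.0 = 0.570
  age 4: 0.40 × 1.6 = 0.640
  age 5: 0.37 × 1.9 = 0.703
  age 6: 0.29 × 2.6 = 0.754
  age 7: 0.25 × 4.6 = 1.150
Maximum at age 7 (1.150).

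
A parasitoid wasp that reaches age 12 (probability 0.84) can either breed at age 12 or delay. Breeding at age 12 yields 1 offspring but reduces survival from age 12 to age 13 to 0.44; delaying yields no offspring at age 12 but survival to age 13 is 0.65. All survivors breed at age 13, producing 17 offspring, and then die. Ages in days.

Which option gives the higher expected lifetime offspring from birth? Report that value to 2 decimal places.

breed at age 12: R₀ = 0.84 × (1 + 0.44 × 17) = 0.84 × 8.4800 = 7.1232
delay to age 13: R₀ = 0.84 × (0.65 × 17) = 0.84 × 11.0500 = 9.2820
Higher: delay to age 13 (9.2820).

9.28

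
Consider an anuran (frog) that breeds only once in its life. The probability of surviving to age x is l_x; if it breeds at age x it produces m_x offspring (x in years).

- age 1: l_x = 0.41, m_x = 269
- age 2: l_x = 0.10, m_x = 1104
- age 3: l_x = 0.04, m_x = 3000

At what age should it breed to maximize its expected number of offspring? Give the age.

3

Expected offspring if breeding at age x = l_x × m_x:
  age 1: 0.41 × 269 = 110.290
  age 2: 0.10 × 1104 = 110.400
  age 3: 0.04 × 3000 = 120.000
Maximum at age 3 (120.000).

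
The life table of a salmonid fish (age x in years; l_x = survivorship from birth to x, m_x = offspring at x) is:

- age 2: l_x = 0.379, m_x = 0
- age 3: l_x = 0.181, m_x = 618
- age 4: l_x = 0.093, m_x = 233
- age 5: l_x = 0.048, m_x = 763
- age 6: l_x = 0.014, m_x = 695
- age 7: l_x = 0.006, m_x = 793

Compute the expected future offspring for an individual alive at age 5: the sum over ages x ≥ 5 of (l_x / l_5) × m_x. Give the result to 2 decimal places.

1064.83

l_5 = 0.048. Conditional survival from age 5 to x is l_x / l_5.
  x=5: (0.048/0.048) × 763 = 763.0000
  x=6: (0.014/0.048) × 695 = 202.7083
  x=7: (0.006/0.048) × 793 = 99.1250
Sum = 763.0000 + 202.7083 + 99.1250 = 1064.8333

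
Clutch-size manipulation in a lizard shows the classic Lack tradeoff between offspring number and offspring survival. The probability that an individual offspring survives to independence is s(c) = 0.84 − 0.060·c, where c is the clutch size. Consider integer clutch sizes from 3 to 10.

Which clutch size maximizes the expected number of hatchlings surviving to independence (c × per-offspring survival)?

7

Expected hatchlings surviving to independence = c × s(c):
  c=3: 3 × 0.660 = 1.980
  c=4: 4 × 0.600 = 2.400
  c=5: 5 × 0.540 = 2.700
  c=6: 6 × 0.480 = 2.880
  c=7: 7 × 0.420 = 2.940
  c=8: 8 × 0.360 = 2.880
  c=9: 9 × 0.300 = 2.700
  c=10: 10 × 0.240 = 2.400
Maximum at c = 7 (2.940 hatchlings surviving to independence).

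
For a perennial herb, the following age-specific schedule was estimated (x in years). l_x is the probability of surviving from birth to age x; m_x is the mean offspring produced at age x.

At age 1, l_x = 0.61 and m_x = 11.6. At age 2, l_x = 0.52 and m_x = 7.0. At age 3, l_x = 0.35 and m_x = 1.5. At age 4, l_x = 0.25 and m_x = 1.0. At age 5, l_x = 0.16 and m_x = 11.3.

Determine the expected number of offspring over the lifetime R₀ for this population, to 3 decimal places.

13.299

R₀ = Σ l_x m_x:
  age 1: 0.61 × 11.6 = 7.0760
  age 2: 0.52 × 7.0 = 3.6400
  age 3: 0.35 × 1.5 = 0.5250
  age 4: 0.25 × 1.0 = 0.2500
  age 5: 0.16 × 11.3 = 1.8080
R₀ = 7.0760 + 3.6400 + 0.5250 + 0.2500 + 1.8080 = 13.2990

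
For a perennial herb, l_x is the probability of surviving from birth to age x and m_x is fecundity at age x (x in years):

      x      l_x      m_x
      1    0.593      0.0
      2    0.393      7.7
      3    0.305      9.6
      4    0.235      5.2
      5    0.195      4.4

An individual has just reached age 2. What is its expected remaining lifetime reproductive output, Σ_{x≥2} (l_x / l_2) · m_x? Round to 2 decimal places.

l_2 = 0.393. Conditional survival from age 2 to x is l_x / l_2.
  x=2: (0.393/0.393) × 7.7 = 7.7000
  x=3: (0.305/0.393) × 9.6 = 7.4504
  x=4: (0.235/0.393) × 5.2 = 3.1094
  x=5: (0.195/0.393) × 4.4 = 2.1832
Sum = 7.7000 + 7.4504 + 3.1094 + 2.1832 = 20.4430

20.44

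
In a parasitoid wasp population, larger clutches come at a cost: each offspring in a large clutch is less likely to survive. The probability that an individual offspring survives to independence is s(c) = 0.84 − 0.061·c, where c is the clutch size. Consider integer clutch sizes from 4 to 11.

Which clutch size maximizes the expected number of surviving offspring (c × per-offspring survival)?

Expected surviving offspring = c × s(c):
  c=4: 4 × 0.596 = 2.384
  c=5: 5 × 0.535 = 2.675
  c=6: 6 × 0.474 = 2.844
  c=7: 7 × 0.413 = 2.891
  c=8: 8 × 0.352 = 2.816
  c=9: 9 × 0.291 = 2.619
  c=10: 10 × 0.230 = 2.300
  c=11: 11 × 0.169 = 1.859
Maximum at c = 7 (2.891 surviving offspring).

7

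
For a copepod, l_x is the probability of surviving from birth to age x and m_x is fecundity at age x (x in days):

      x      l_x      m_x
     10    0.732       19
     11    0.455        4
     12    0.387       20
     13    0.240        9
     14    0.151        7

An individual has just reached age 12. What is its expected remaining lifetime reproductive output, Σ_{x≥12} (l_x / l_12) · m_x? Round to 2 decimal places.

28.31

l_12 = 0.387. Conditional survival from age 12 to x is l_x / l_12.
  x=12: (0.387/0.387) × 20 = 20.0000
  x=13: (0.240/0.387) × 9 = 5.5814
  x=14: (0.151/0.387) × 7 = 2.7313
Sum = 20.0000 + 5.5814 + 2.7313 = 28.3127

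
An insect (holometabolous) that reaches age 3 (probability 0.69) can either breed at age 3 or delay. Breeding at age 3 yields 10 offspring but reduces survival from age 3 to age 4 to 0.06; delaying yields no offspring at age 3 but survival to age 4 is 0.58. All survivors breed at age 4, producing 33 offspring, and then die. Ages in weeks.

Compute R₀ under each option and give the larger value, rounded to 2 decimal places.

13.21

breed at age 3: R₀ = 0.69 × (10 + 0.06 × 33) = 0.69 × 11.9800 = 8.2662
delay to age 4: R₀ = 0.69 × (0.58 × 33) = 0.69 × 19.1400 = 13.2066
Higher: delay to age 4 (13.2066).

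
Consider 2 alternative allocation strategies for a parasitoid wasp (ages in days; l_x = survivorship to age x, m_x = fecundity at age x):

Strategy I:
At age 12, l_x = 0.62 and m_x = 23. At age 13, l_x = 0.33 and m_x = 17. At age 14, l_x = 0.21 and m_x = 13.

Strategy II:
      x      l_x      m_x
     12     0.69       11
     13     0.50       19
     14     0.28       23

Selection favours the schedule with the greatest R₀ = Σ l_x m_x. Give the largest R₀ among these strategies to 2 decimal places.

Strategy I: R₀ = 0.62×23 + 0.33×17 + 0.21×13 = 22.6000
Strategy II: R₀ = 0.69×11 + 0.50×19 + 0.28×23 = 23.5300
Highest R₀: strategy II with 23.5300.

23.53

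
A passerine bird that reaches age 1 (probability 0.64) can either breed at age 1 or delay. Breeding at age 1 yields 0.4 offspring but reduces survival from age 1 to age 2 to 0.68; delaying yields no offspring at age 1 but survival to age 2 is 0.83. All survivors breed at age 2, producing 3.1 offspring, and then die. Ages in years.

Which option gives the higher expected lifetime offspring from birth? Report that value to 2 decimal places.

1.65

breed at age 1: R₀ = 0.64 × (0.4 + 0.68 × 3.1) = 0.64 × 2.5080 = 1.6051
delay to age 2: R₀ = 0.64 × (0.83 × 3.1) = 0.64 × 2.5730 = 1.6467
Higher: delay to age 2 (1.6467).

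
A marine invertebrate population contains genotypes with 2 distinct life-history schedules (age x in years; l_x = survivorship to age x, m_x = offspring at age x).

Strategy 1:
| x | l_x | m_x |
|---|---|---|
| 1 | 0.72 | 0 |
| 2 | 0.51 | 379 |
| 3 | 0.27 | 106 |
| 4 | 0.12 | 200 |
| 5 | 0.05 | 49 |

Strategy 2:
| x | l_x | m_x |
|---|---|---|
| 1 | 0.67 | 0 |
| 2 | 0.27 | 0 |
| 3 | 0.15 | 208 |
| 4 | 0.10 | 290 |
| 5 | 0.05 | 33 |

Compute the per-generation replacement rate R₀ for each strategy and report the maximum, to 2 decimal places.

248.36

Strategy 1: R₀ = 0.72×0 + 0.51×379 + 0.27×106 + 0.12×200 + 0.05×49 = 248.3600
Strategy 2: R₀ = 0.67×0 + 0.27×0 + 0.15×208 + 0.10×290 + 0.05×33 = 61.8500
Highest R₀: strategy 1 with 248.3600.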